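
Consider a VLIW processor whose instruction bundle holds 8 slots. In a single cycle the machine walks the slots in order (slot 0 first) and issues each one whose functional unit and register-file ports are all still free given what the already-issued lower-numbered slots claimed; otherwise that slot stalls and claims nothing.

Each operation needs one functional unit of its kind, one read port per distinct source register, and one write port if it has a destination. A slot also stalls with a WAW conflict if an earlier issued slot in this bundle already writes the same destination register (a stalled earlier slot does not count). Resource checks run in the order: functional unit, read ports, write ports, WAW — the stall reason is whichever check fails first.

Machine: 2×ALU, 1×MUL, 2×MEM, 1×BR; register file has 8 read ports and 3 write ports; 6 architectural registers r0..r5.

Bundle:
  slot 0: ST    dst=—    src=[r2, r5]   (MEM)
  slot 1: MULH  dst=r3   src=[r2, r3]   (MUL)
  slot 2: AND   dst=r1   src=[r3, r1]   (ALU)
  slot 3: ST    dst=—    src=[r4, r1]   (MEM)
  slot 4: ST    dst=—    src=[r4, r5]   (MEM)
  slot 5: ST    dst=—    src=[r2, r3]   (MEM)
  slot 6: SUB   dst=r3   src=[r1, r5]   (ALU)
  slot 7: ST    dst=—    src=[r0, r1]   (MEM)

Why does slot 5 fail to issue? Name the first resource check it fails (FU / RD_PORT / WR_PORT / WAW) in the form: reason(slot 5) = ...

reason(slot 5) = FU

(0) want 1×MEM +2rd +0wr — yes → AL2|MU1|ME1|BR1|rd6|wr3
(1) want 1×MUL +2rd +1wr — yes → AL2|MU0|ME1|BR1|rd4|wr2
(2) want 1×ALU +2rd +1wr — yes → AL1|MU0|ME1|BR1|rd2|wr1
(3) want 1×MEM +2rd +0wr — yes → AL1|MU0|ME0|BR1|rd0|wr1
(4) want 1×MEM +2rd +0wr — FU → AL1|MU0|ME0|BR1|rd0|wr1
(5) want 1×MEM +2rd +0wr — FU → AL1|MU0|ME0|BR1|rd0|wr1
(6) want 1×ALU +2rd +1wr — RD_PORT → AL1|MU0|ME0|BR1|rd0|wr1
(7) want 1×MEM +2rd +0wr — FU → AL1|MU0|ME0|BR1|rd0|wr1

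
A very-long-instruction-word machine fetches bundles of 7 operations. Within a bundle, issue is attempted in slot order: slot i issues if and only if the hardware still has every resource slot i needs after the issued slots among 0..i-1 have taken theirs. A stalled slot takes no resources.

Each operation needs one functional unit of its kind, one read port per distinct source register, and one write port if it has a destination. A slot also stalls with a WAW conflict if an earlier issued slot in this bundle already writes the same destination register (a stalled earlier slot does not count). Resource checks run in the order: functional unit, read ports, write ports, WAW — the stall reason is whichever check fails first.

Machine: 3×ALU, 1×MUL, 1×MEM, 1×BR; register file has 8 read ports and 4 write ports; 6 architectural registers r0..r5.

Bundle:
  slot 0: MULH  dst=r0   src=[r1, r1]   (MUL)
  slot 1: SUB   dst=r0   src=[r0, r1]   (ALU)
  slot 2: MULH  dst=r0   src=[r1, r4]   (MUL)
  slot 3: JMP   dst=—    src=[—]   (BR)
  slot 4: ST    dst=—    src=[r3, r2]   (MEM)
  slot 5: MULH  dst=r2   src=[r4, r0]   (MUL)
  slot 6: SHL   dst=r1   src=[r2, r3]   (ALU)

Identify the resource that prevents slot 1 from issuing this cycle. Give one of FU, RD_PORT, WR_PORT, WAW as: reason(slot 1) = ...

(0) want 1×MUL +1rd +1wr — yes → AL3|MU0|ME1|BR1|rd7|wr3
(1) want 1×ALU +2rd +1wr — WAW → AL3|MU0|ME1|BR1|rd7|wr3
(2) want 1×MUL +2rd +1wr — FU → AL3|MU0|ME1|BR1|rd7|wr3
(3) want 1×BR +0rd +0wr — yes → AL3|MU0|ME1|BR0|rd7|wr3
(4) want 1×MEM +2rd +0wr — yes → AL3|MU0|ME0|BR0|rd5|wr3
(5) want 1×MUL +2rd +1wr — FU → AL3|MU0|ME0|BR0|rd5|wr3
(6) want 1×ALU +2rd +1wr — yes → AL2|MU0|ME0|BR0|rd3|wr2

reason(slot 1) = WAW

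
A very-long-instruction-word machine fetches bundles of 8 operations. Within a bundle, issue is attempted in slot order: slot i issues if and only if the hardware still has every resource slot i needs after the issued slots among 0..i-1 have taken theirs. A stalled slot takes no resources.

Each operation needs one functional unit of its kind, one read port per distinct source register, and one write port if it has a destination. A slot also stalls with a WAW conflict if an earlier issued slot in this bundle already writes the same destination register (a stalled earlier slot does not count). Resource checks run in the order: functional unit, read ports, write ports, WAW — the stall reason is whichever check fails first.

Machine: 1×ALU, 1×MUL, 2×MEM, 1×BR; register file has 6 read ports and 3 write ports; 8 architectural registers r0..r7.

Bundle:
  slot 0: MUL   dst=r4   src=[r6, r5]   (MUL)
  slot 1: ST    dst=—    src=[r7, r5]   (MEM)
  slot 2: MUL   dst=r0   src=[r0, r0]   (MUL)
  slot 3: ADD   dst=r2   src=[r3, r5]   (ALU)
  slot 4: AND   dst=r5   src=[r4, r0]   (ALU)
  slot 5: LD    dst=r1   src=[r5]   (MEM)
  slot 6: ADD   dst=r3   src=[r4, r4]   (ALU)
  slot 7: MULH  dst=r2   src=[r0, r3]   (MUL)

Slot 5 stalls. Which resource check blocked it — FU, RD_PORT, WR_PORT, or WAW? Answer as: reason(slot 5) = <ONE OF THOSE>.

reason(slot 5) = RD_PORT

  0. MUL→r4 ⇒ go  {1A/0Mu/2Ld/1B | 4r 2w}
  1. MEM ⇒ go  {1A/0Mu/1Ld/1B | 2r 2w}
  2. MUL→r0 ⇒ no(FU)  {1A/0Mu/1Ld/1B | 2r 2w}
  3. ALU→r2 ⇒ go  {0A/0Mu/1Ld/1B | 0r 1w}
  4. ALU→r5 ⇒ no(FU)  {0A/0Mu/1Ld/1B | 0r 1w}
  5. MEM→r1 ⇒ no(RD_PORT)  {0A/0Mu/1Ld/1B | 0r 1w}
  6. ALU→r3 ⇒ no(FU)  {0A/0Mu/1Ld/1B | 0r 1w}
  7. MUL→r2 ⇒ no(FU)  {0A/0Mu/1Ld/1B | 0r 1w}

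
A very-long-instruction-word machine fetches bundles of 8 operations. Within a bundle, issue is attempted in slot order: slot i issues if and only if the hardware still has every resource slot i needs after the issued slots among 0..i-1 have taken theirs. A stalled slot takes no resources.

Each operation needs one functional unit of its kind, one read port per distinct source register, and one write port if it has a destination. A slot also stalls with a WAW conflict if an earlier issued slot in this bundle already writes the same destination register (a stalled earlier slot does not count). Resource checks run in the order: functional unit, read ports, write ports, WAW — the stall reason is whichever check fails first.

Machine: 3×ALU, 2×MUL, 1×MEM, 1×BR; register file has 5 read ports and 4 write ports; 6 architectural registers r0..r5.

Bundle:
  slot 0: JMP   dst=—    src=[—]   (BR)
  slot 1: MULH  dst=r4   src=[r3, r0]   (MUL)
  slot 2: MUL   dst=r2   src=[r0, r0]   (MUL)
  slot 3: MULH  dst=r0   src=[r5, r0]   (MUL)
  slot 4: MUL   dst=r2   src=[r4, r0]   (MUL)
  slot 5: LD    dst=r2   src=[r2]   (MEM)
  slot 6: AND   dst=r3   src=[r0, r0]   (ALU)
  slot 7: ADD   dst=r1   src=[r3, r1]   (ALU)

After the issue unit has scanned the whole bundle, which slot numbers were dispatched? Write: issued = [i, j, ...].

issued = [0, 1, 2, 6]

#0 BR src=- dispatched  <A:3 Mu:2 Ld:1 B:0 rd:5 wr:4>
#1 MUL src=r3,r0 dispatched  <A:3 Mu:1 Ld:1 B:0 rd:3 wr:3>
#2 MUL src=r0,r0 dispatched  <A:3 Mu:0 Ld:1 B:0 rd:2 wr:2>
#3 MUL src=r5,r0 held:FU  <A:3 Mu:0 Ld:1 B:0 rd:2 wr:2>
#4 MUL src=r4,r0 held:FU  <A:3 Mu:0 Ld:1 B:0 rd:2 wr:2>
#5 MEM src=r2 held:WAW  <A:3 Mu:0 Ld:1 B:0 rd:2 wr:2>
#6 ALU src=r0,r0 dispatched  <A:2 Mu:0 Ld:1 B:0 rd:1 wr:1>
#7 ALU src=r3,r1 held:RD_PORT  <A:2 Mu:0 Ld:1 B:0 rd:1 wr:1>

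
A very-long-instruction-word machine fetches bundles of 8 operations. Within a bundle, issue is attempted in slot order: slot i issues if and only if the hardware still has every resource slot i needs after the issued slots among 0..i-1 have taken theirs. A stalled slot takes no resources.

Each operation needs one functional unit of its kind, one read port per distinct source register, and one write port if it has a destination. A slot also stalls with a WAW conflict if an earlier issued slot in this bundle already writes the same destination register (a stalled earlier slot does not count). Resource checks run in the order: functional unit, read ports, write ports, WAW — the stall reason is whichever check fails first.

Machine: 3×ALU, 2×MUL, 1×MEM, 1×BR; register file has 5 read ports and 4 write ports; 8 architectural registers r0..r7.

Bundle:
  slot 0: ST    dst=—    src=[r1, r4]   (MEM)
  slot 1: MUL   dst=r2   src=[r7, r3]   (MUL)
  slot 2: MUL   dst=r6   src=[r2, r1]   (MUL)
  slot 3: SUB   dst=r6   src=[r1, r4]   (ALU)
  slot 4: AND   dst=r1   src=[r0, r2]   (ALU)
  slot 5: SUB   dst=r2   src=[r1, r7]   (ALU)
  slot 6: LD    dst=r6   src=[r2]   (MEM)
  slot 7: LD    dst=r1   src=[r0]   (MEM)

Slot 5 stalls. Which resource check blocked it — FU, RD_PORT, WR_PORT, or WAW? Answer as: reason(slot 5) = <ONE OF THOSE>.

reason(slot 5) = RD_PORT

(0) want 1×MEM +2rd +0wr — yes → AL3|MU2|ME0|BR1|rd3|wr4
(1) want 1×MUL +2rd +1wr — yes → AL3|MU1|ME0|BR1|rd1|wr3
(2) want 1×MUL +2rd +1wr — RD_PORT → AL3|MU1|ME0|BR1|rd1|wr3
(3) want 1×ALU +2rd +1wr — RD_PORT → AL3|MU1|ME0|BR1|rd1|wr3
(4) want 1×ALU +2rd +1wr — RD_PORT → AL3|MU1|ME0|BR1|rd1|wr3
(5) want 1×ALU +2rd +1wr — RD_PORT → AL3|MU1|ME0|BR1|rd1|wr3
(6) want 1×MEM +1rd +1wr — FU → AL3|MU1|ME0|BR1|rd1|wr3
(7) want 1×MEM +1rd +1wr — FU → AL3|MU1|ME0|BR1|rd1|wr3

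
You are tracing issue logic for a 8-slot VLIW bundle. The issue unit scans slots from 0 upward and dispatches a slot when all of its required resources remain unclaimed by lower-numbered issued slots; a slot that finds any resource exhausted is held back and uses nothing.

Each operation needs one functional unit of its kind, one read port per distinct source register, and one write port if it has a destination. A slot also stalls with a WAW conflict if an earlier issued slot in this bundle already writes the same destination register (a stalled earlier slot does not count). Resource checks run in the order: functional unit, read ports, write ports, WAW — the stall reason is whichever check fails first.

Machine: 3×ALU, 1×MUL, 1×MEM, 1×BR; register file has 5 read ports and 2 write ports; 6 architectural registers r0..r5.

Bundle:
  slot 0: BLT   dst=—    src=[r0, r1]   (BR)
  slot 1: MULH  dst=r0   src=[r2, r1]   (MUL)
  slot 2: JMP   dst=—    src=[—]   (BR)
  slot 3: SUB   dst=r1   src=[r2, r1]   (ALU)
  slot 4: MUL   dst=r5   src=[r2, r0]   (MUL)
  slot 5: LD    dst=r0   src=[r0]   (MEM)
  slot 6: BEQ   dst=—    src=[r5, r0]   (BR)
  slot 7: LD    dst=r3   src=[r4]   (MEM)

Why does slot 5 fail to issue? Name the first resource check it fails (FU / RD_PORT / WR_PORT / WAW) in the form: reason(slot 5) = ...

(0) want 1×BR +2rd +0wr — yes → AL3|MU1|ME1|BR0|rd3|wr2
(1) want 1×MUL +2rd +1wr — yes → AL3|MU0|ME1|BR0|rd1|wr1
(2) want 1×BR +0rd +0wr — FU → AL3|MU0|ME1|BR0|rd1|wr1
(3) want 1×ALU +2rd +1wr — RD_PORT → AL3|MU0|ME1|BR0|rd1|wr1
(4) want 1×MUL +2rd +1wr — FU → AL3|MU0|ME1|BR0|rd1|wr1
(5) want 1×MEM +1rd +1wr — WAW → AL3|MU0|ME1|BR0|rd1|wr1
(6) want 1×BR +2rd +0wr — FU → AL3|MU0|ME1|BR0|rd1|wr1
(7) want 1×MEM +1rd +1wr — yes → AL3|MU0|ME0|BR0|rd0|wr0

reason(slot 5) = WAW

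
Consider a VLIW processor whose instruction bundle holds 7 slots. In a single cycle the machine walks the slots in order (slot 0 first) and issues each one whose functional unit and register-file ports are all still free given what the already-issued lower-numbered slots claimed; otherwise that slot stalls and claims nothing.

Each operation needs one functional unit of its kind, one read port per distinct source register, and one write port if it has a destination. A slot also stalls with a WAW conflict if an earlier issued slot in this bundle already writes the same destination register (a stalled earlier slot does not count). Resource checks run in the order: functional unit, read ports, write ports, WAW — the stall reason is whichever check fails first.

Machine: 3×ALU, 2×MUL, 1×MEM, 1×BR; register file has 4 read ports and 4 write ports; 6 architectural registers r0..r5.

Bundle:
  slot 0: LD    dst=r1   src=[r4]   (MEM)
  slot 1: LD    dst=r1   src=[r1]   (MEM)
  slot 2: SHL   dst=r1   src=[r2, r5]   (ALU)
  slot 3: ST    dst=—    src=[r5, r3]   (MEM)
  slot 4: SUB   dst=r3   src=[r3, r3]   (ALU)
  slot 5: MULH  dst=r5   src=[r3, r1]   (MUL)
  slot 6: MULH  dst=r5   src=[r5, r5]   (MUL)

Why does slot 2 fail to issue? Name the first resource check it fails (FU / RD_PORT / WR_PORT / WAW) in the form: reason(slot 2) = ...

reason(slot 2) = WAW

#0 MEM src=r4 dispatched  <A:3 Mu:2 Ld:0 B:1 rd:3 wr:3>
#1 MEM src=r1 held:FU  <A:3 Mu:2 Ld:0 B:1 rd:3 wr:3>
#2 ALU src=r2,r5 held:WAW  <A:3 Mu:2 Ld:0 B:1 rd:3 wr:3>
#3 MEM src=r5,r3 held:FU  <A:3 Mu:2 Ld:0 B:1 rd:3 wr:3>
#4 ALU src=r3,r3 dispatched  <A:2 Mu:2 Ld:0 B:1 rd:2 wr:2>
#5 MUL src=r3,r1 dispatched  <A:2 Mu:1 Ld:0 B:1 rd:0 wr:1>
#6 MUL src=r5,r5 held:RD_PORT  <A:2 Mu:1 Ld:0 B:1 rd:0 wr:1>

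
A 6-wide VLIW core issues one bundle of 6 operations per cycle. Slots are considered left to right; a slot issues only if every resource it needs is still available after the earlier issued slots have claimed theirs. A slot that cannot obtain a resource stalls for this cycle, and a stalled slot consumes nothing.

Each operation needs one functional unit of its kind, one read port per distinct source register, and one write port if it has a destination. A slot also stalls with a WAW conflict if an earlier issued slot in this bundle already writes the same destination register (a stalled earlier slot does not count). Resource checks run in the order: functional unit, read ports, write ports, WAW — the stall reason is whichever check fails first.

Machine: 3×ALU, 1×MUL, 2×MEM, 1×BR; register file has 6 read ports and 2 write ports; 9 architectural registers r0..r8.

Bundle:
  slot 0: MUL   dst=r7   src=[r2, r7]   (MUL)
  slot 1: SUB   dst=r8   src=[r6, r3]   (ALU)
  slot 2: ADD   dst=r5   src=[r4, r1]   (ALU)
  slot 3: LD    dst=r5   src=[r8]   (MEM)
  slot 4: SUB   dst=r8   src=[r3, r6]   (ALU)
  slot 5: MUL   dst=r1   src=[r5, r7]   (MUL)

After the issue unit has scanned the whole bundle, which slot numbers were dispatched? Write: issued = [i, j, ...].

#0 MUL src=r2,r7 dispatched  <A:3 Mu:0 Ld:2 B:1 rd:4 wr:1>
#1 ALU src=r6,r3 dispatched  <A:2 Mu:0 Ld:2 B:1 rd:2 wr:0>
#2 ALU src=r4,r1 held:WR_PORT  <A:2 Mu:0 Ld:2 B:1 rd:2 wr:0>
#3 MEM src=r8 held:WR_PORT  <A:2 Mu:0 Ld:2 B:1 rd:2 wr:0>
#4 ALU src=r3,r6 held:WR_PORT  <A:2 Mu:0 Ld:2 B:1 rd:2 wr:0>
#5 MUL src=r5,r7 held:FU  <A:2 Mu:0 Ld:2 B:1 rd:2 wr:0>

issued = [0, 1]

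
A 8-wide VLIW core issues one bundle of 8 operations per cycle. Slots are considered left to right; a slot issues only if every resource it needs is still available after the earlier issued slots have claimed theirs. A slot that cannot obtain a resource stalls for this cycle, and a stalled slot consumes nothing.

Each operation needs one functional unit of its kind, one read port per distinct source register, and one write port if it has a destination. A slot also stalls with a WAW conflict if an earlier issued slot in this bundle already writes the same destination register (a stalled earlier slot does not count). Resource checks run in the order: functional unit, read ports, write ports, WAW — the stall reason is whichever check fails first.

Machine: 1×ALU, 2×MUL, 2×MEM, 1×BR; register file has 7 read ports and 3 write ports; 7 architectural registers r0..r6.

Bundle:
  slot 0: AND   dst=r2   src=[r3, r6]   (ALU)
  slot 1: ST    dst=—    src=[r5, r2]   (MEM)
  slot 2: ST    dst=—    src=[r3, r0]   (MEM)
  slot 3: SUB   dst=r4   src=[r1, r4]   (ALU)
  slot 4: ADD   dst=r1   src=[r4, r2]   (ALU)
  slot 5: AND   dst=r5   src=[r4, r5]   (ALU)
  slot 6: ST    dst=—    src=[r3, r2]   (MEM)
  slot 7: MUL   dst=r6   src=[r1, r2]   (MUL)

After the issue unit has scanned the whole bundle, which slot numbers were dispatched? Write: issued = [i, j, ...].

issued = [0, 1, 2]

#0 ALU src=r3,r6 dispatched  <A:0 Mu:2 Ld:2 B:1 rd:5 wr:2>
#1 MEM src=r5,r2 dispatched  <A:0 Mu:2 Ld:1 B:1 rd:3 wr:2>
#2 MEM src=r3,r0 dispatched  <A:0 Mu:2 Ld:0 B:1 rd:1 wr:2>
#3 ALU src=r1,r4 held:FU  <A:0 Mu:2 Ld:0 B:1 rd:1 wr:2>
#4 ALU src=r4,r2 held:FU  <A:0 Mu:2 Ld:0 B:1 rd:1 wr:2>
#5 ALU src=r4,r5 held:FU  <A:0 Mu:2 Ld:0 B:1 rd:1 wr:2>
#6 MEM src=r3,r2 held:FU  <A:0 Mu:2 Ld:0 B:1 rd:1 wr:2>
#7 MUL src=r1,r2 held:RD_PORT  <A:0 Mu:2 Ld:0 B:1 rd:1 wr:2>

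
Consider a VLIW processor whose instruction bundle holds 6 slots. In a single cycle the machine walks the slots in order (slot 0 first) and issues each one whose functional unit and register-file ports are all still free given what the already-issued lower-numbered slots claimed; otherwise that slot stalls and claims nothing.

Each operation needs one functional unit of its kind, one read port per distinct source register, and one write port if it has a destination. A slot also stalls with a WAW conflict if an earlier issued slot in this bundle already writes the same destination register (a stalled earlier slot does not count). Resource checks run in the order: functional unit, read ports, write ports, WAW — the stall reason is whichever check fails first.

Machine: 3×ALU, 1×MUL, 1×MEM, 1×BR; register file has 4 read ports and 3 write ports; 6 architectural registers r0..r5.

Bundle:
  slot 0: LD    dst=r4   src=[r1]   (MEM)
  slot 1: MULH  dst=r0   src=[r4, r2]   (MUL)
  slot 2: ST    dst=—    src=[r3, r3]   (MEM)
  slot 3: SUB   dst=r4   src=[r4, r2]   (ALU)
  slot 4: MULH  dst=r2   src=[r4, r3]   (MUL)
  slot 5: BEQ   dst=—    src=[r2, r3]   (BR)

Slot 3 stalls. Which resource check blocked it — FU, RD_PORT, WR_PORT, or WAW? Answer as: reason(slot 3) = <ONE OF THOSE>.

reason(slot 3) = RD_PORT

#0 MEM src=r1 dispatched  <A:3 Mu:1 Ld:0 B:1 rd:3 wr:2>
#1 MUL src=r4,r2 dispatched  <A:3 Mu:0 Ld:0 B:1 rd:1 wr:1>
#2 MEM src=r3,r3 held:FU  <A:3 Mu:0 Ld:0 B:1 rd:1 wr:1>
#3 ALU src=r4,r2 held:RD_PORT  <A:3 Mu:0 Ld:0 B:1 rd:1 wr:1>
#4 MUL src=r4,r3 held:FU  <A:3 Mu:0 Ld:0 B:1 rd:1 wr:1>
#5 BR src=r2,r3 held:RD_PORT  <A:3 Mu:0 Ld:0 B:1 rd:1 wr:1>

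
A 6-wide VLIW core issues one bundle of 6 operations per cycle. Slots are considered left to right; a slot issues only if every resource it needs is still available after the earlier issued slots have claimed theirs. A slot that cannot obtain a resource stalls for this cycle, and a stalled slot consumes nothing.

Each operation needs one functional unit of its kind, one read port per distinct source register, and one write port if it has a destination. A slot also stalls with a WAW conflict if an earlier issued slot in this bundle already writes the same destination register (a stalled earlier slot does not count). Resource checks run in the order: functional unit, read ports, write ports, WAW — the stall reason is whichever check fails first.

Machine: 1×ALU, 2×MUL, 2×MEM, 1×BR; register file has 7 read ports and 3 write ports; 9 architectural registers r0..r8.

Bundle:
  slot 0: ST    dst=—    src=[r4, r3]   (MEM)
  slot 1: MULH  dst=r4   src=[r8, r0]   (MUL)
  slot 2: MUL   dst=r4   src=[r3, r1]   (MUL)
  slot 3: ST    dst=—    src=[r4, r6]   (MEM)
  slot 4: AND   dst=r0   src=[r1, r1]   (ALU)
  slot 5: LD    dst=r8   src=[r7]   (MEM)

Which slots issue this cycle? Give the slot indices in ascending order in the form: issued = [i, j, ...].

(0) want 1×MEM +2rd +0wr — yes → AL1|MU2|ME1|BR1|rd5|wr3
(1) want 1×MUL +2rd +1wr — yes → AL1|MU1|ME1|BR1|rd3|wr2
(2) want 1×MUL +2rd +1wr — WAW → AL1|MU1|ME1|BR1|rd3|wr2
(3) want 1×MEM +2rd +0wr — yes → AL1|MU1|ME0|BR1|rd1|wr2
(4) want 1×ALU +1rd +1wr — yes → AL0|MU1|ME0|BR1|rd0|wr1
(5) want 1×MEM +1rd +1wr — FU → AL0|MU1|ME0|BR1|rd0|wr1

issued = [0, 1, 3, 4]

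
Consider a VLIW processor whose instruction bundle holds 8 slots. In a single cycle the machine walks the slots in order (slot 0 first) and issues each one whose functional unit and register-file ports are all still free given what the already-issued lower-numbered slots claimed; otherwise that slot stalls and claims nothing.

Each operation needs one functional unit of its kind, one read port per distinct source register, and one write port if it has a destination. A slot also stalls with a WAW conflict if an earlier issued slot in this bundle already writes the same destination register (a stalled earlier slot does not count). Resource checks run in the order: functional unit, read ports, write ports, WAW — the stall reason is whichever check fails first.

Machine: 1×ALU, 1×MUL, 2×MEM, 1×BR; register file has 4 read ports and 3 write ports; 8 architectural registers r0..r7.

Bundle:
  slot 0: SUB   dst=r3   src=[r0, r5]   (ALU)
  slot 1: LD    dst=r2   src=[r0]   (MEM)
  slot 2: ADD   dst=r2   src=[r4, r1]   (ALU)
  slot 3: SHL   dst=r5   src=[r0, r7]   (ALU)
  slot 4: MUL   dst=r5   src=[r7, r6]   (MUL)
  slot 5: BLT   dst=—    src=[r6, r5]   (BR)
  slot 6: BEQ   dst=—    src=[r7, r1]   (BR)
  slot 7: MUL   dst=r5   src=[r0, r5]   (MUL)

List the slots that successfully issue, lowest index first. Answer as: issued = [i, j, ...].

#0 ALU src=r0,r5 dispatched  <A:0 Mu:1 Ld:2 B:1 rd:2 wr:2>
#1 MEM src=r0 dispatched  <A:0 Mu:1 Ld:1 B:1 rd:1 wr:1>
#2 ALU src=r4,r1 held:FU  <A:0 Mu:1 Ld:1 B:1 rd:1 wr:1>
#3 ALU src=r0,r7 held:FU  <A:0 Mu:1 Ld:1 B:1 rd:1 wr:1>
#4 MUL src=r7,r6 held:RD_PORT  <A:0 Mu:1 Ld:1 B:1 rd:1 wr:1>
#5 BR src=r6,r5 held:RD_PORT  <A:0 Mu:1 Ld:1 B:1 rd:1 wr:1>
#6 BR src=r7,r1 held:RD_PORT  <A:0 Mu:1 Ld:1 B:1 rd:1 wr:1>
#7 MUL src=r0,r5 held:RD_PORT  <A:0 Mu:1 Ld:1 B:1 rd:1 wr:1>

issued = [0, 1]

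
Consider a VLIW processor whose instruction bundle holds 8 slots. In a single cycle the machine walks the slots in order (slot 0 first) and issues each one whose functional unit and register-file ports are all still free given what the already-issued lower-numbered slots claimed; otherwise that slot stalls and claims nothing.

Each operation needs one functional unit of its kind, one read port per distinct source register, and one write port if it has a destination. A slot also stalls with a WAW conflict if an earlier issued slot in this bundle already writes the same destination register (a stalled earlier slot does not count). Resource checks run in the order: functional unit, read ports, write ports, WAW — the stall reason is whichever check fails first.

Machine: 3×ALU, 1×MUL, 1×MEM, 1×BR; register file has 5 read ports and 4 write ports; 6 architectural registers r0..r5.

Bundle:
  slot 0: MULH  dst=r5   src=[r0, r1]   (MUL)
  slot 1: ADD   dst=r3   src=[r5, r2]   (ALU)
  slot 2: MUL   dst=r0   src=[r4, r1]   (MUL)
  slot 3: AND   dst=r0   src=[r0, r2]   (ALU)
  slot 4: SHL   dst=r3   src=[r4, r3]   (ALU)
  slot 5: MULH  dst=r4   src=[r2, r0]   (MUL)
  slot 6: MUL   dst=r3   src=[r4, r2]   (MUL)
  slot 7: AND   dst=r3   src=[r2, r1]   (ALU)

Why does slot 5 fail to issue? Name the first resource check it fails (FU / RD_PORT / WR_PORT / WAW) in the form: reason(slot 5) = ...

  0. MUL→r5 ⇒ go  {3A/0Mu/1Ld/1B | 3r 3w}
  1. ALU→r3 ⇒ go  {2A/0Mu/1Ld/1B | 1r 2w}
  2. MUL→r0 ⇒ no(FU)  {2A/0Mu/1Ld/1B | 1r 2w}
  3. ALU→r0 ⇒ no(RD_PORT)  {2A/0Mu/1Ld/1B | 1r 2w}
  4. ALU→r3 ⇒ no(RD_PORT)  {2A/0Mu/1Ld/1B | 1r 2w}
  5. MUL→r4 ⇒ no(FU)  {2A/0Mu/1Ld/1B | 1r 2w}
  6. MUL→r3 ⇒ no(FU)  {2A/0Mu/1Ld/1B | 1r 2w}
  7. ALU→r3 ⇒ no(RD_PORT)  {2A/0Mu/1Ld/1B | 1r 2w}

reason(slot 5) = FU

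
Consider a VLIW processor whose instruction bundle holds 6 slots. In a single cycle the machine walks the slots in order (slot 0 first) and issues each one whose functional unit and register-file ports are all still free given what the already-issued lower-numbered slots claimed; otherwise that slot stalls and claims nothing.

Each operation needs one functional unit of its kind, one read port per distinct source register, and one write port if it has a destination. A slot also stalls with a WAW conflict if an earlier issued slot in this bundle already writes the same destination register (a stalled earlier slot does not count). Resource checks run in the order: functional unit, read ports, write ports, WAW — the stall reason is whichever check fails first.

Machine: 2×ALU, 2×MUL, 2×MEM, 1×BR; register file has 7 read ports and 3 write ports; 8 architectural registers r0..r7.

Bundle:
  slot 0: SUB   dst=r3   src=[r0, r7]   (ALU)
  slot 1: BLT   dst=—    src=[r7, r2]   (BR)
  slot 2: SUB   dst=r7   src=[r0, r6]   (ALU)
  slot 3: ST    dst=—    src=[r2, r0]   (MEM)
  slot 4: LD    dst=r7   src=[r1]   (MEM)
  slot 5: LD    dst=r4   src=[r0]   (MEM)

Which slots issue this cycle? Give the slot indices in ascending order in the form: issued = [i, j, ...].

issued = [0, 1, 2, 5]

slot 0 (ALU): ISSUE — free A1,Mu2,Ld2,B1 rp5 wp2
slot 1 (BR): ISSUE — free A1,Mu2,Ld2,B0 rp3 wp2
slot 2 (ALU): ISSUE — free A0,Mu2,Ld2,B0 rp1 wp1
slot 3 (MEM): stall RD_PORT — free A0,Mu2,Ld2,B0 rp1 wp1
slot 4 (MEM): stall WAW — free A0,Mu2,Ld2,B0 rp1 wp1
slot 5 (MEM): ISSUE — free A0,Mu2,Ld1,B0 rp0 wp0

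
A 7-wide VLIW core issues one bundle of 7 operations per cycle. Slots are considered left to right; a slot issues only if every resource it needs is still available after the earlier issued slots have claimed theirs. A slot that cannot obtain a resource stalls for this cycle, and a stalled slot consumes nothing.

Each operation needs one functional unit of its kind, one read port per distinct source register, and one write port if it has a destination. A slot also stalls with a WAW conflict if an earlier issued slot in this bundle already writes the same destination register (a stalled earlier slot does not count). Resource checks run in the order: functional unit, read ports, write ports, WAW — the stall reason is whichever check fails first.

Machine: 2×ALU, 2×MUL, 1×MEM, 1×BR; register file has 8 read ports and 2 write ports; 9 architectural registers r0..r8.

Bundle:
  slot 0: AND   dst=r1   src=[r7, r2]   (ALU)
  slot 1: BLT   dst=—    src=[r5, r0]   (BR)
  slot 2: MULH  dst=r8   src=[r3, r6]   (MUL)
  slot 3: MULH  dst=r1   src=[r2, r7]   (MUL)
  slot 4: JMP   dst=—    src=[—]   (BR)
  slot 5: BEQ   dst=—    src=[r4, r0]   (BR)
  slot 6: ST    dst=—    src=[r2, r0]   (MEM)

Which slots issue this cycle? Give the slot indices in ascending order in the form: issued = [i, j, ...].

issued = [0, 1, 2, 6]

slot 0 (ALU): ISSUE — free A1,Mu2,Ld1,B1 rp6 wp1
slot 1 (BR): ISSUE — free A1,Mu2,Ld1,B0 rp4 wp1
slot 2 (MUL): ISSUE — free A1,Mu1,Ld1,B0 rp2 wp0
slot 3 (MUL): stall WR_PORT — free A1,Mu1,Ld1,B0 rp2 wp0
slot 4 (BR): stall FU — free A1,Mu1,Ld1,B0 rp2 wp0
slot 5 (BR): stall FU — free A1,Mu1,Ld1,B0 rp2 wp0
slot 6 (MEM): ISSUE — free A1,Mu1,Ld0,B0 rp0 wp0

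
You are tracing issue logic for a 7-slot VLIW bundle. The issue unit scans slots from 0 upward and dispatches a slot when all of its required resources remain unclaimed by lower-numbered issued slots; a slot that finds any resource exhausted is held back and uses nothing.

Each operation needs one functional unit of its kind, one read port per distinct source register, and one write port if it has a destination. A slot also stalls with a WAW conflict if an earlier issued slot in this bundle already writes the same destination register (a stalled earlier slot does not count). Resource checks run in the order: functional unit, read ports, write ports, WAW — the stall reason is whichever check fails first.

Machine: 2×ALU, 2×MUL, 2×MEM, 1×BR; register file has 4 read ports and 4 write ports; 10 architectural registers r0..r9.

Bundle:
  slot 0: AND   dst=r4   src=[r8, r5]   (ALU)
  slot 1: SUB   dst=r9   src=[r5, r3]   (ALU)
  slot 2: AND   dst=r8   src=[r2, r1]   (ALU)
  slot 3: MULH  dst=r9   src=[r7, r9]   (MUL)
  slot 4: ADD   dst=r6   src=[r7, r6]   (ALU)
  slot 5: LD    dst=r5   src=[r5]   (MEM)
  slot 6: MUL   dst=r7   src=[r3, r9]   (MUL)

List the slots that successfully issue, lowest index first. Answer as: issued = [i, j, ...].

issued = [0, 1]

  0. ALU→r4 ⇒ go  {1A/2Mu/2Ld/1B | 2r 3w}
  1. ALU→r9 ⇒ go  {0A/2Mu/2Ld/1B | 0r 2w}
  2. ALU→r8 ⇒ no(FU)  {0A/2Mu/2Ld/1B | 0r 2w}
  3. MUL→r9 ⇒ no(RD_PORT)  {0A/2Mu/2Ld/1B | 0r 2w}
  4. ALU→r6 ⇒ no(FU)  {0A/2Mu/2Ld/1B | 0r 2w}
  5. MEM→r5 ⇒ no(RD_PORT)  {0A/2Mu/2Ld/1B | 0r 2w}
  6. MUL→r7 ⇒ no(RD_PORT)  {0A/2Mu/2Ld/1B | 0r 2w}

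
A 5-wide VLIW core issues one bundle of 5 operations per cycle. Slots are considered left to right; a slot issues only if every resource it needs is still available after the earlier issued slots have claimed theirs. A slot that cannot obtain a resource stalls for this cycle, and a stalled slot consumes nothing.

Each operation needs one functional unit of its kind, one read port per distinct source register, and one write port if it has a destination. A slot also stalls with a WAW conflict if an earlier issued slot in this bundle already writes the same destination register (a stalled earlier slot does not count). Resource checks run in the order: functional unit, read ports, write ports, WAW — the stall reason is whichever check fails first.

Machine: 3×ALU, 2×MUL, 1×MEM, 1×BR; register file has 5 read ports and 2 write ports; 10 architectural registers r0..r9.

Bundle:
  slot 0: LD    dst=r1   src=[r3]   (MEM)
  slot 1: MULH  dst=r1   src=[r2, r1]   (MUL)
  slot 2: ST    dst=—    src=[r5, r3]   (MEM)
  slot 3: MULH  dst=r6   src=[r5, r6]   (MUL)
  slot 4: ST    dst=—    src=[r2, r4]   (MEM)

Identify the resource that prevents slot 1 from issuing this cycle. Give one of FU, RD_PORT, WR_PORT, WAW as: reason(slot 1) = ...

reason(slot 1) = WAW

[0] MEM needs rd=1 wr=1: ok; after: ALU=3 MUL=2 MEM=0 BR=1, R=4, W=1
[1] MUL needs rd=2 wr=1: WAW; after: ALU=3 MUL=2 MEM=0 BR=1, R=4, W=1
[2] MEM needs rd=2 wr=0: FU; after: ALU=3 MUL=2 MEM=0 BR=1, R=4, W=1
[3] MUL needs rd=2 wr=1: ok; after: ALU=3 MUL=1 MEM=0 BR=1, R=2, W=0
[4] MEM needs rd=2 wr=0: FU; after: ALU=3 MUL=1 MEM=0 BR=1, R=2, W=0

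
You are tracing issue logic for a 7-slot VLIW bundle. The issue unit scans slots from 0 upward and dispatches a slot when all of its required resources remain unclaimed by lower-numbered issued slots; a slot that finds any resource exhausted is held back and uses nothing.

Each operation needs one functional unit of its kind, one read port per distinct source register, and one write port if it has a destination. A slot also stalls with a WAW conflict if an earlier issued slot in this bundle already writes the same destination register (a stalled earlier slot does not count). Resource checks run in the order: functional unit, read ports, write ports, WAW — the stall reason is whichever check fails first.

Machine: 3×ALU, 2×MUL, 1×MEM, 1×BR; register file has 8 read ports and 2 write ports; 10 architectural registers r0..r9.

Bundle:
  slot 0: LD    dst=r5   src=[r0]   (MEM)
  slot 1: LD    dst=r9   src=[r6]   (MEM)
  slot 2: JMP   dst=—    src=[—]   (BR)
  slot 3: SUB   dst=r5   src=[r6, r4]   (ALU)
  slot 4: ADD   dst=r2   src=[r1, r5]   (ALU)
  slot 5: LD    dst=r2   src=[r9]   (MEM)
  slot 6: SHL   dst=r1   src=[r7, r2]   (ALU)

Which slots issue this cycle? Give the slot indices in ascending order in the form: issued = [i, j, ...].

issued = [0, 2, 4]

#0 MEM src=r0 dispatched  <A:3 Mu:2 Ld:0 B:1 rd:7 wr:1>
#1 MEM src=r6 held:FU  <A:3 Mu:2 Ld:0 B:1 rd:7 wr:1>
#2 BR src=- dispatched  <A:3 Mu:2 Ld:0 B:0 rd:7 wr:1>
#3 ALU src=r6,r4 held:WAW  <A:3 Mu:2 Ld:0 B:0 rd:7 wr:1>
#4 ALU src=r1,r5 dispatched  <A:2 Mu:2 Ld:0 B:0 rd:5 wr:0>
#5 MEM src=r9 held:FU  <A:2 Mu:2 Ld:0 B:0 rd:5 wr:0>
#6 ALU src=r7,r2 held:WR_PORT  <A:2 Mu:2 Ld:0 B:0 rd:5 wr:0>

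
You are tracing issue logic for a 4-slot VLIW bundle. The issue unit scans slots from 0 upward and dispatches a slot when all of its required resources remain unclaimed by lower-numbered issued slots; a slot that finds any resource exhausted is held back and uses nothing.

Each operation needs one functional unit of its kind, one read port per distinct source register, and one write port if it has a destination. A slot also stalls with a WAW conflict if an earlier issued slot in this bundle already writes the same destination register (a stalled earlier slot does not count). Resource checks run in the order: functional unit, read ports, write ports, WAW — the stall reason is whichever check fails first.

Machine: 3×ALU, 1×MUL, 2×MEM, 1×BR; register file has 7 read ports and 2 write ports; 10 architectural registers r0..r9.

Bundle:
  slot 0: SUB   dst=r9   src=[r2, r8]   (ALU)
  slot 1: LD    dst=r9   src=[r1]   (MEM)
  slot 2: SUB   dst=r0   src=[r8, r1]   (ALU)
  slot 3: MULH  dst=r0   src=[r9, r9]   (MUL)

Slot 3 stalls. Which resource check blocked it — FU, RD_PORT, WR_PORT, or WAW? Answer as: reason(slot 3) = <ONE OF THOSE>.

(0) want 1×ALU +2rd +1wr — yes → AL2|MU1|ME2|BR1|rd5|wr1
(1) want 1×MEM +1rd +1wr — WAW → AL2|MU1|ME2|BR1|rd5|wr1
(2) want 1×ALU +2rd +1wr — yes → AL1|MU1|ME2|BR1|rd3|wr0
(3) want 1×MUL +1rd +1wr — WR_PORT → AL1|MU1|ME2|BR1|rd3|wr0

reason(slot 3) = WR_PORT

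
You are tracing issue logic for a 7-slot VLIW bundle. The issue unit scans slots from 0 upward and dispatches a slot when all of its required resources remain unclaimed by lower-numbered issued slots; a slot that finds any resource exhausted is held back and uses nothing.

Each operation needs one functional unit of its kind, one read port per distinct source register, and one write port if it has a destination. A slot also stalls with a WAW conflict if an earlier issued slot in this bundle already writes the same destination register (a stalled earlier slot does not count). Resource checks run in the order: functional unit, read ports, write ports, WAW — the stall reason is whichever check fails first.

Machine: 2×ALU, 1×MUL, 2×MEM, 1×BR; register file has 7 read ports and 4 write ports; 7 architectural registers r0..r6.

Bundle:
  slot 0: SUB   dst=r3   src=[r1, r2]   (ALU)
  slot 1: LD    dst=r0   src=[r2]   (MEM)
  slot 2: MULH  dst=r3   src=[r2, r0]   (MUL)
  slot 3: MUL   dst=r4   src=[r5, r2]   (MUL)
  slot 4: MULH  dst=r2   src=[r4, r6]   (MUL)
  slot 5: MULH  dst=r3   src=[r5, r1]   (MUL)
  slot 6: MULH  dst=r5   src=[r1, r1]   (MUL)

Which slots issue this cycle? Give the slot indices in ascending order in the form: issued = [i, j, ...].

(0) want 1×ALU +2rd +1wr — yes → AL1|MU1|ME2|BR1|rd5|wr3
(1) want 1×MEM +1rd +1wr — yes → AL1|MU1|ME1|BR1|rd4|wr2
(2) want 1×MUL +2rd +1wr — WAW → AL1|MU1|ME1|BR1|rd4|wr2
(3) want 1×MUL +2rd +1wr — yes → AL1|MU0|ME1|BR1|rd2|wr1
(4) want 1×MUL +2rd +1wr — FU → AL1|MU0|ME1|BR1|rd2|wr1
(5) want 1×MUL +2rd +1wr — FU → AL1|MU0|ME1|BR1|rd2|wr1
(6) want 1×MUL +1rd +1wr — FU → AL1|MU0|ME1|BR1|rd2|wr1

issued = [0, 1, 3]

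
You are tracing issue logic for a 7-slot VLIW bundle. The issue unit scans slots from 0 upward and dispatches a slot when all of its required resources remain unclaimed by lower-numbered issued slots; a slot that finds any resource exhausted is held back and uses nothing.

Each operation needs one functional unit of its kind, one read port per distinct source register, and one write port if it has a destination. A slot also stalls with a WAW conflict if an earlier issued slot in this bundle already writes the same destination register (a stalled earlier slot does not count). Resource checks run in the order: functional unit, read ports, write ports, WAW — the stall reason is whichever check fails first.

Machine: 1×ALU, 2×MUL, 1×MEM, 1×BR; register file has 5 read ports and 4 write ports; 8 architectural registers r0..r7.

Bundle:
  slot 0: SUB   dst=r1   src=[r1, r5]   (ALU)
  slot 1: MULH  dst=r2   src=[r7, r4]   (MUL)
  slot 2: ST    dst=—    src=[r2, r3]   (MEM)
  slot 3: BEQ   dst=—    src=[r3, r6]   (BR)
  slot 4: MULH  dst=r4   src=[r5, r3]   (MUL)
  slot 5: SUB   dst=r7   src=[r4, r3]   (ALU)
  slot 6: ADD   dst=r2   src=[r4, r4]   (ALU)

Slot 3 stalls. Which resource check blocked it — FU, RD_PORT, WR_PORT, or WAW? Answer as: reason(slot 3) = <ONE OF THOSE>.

reason(slot 3) = RD_PORT

  0. ALU→r1 ⇒ go  {0A/2Mu/1Ld/1B | 3r 3w}
  1. MUL→r2 ⇒ go  {0A/1Mu/1Ld/1B | 1r 2w}
  2. MEM ⇒ no(RD_PORT)  {0A/1Mu/1Ld/1B | 1r 2w}
  3. BR ⇒ no(RD_PORT)  {0A/1Mu/1Ld/1B | 1r 2w}
  4. MUL→r4 ⇒ no(RD_PORT)  {0A/1Mu/1Ld/1B | 1r 2w}
  5. ALU→r7 ⇒ no(FU)  {0A/1Mu/1Ld/1B | 1r 2w}
  6. ALU→r2 ⇒ no(FU)  {0A/1Mu/1Ld/1B | 1r 2w}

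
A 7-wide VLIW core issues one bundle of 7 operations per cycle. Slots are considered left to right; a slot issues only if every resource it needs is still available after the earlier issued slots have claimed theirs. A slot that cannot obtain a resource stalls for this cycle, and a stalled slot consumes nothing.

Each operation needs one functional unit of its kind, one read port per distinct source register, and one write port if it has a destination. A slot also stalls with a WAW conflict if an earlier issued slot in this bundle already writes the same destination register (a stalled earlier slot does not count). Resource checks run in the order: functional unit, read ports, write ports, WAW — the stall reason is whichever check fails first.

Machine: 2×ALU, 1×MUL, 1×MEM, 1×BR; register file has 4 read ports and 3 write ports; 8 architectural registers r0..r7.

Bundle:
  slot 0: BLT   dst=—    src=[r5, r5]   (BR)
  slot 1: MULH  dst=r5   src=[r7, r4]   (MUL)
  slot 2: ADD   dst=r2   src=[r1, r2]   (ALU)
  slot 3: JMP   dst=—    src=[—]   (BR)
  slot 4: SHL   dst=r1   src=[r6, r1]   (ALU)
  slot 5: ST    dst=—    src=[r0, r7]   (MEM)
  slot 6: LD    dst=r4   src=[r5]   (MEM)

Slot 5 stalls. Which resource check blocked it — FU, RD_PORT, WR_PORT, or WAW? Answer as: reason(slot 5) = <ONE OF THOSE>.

reason(slot 5) = RD_PORT

(0) want 1×BR +1rd +0wr — yes → AL2|MU1|ME1|BR0|rd3|wr3
(1) want 1×MUL +2rd +1wr — yes → AL2|MU0|ME1|BR0|rd1|wr2
(2) want 1×ALU +2rd +1wr — RD_PORT → AL2|MU0|ME1|BR0|rd1|wr2
(3) want 1×BR +0rd +0wr — FU → AL2|MU0|ME1|BR0|rd1|wr2
(4) want 1×ALU +2rd +1wr — RD_PORT → AL2|MU0|ME1|BR0|rd1|wr2
(5) want 1×MEM +2rd +0wr — RD_PORT → AL2|MU0|ME1|BR0|rd1|wr2
(6) want 1×MEM +1rd +1wr — yes → AL2|MU0|ME0|BR0|rd0|wr1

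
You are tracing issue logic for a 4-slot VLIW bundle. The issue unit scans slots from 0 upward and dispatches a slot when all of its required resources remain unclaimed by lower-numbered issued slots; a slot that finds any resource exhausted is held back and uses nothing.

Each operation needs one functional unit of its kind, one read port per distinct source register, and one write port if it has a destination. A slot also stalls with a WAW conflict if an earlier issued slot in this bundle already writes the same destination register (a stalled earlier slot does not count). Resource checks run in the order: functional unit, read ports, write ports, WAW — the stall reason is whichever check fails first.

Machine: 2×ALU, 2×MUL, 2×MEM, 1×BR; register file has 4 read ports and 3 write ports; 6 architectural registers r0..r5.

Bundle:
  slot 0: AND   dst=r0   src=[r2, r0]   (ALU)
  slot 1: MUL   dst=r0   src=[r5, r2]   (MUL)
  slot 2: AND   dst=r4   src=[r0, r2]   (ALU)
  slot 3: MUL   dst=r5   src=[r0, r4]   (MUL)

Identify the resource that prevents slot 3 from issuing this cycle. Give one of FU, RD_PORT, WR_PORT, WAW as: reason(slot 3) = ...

reason(slot 3) = RD_PORT

slot 0 (ALU): ISSUE — free A1,Mu2,Ld2,B1 rp2 wp2
slot 1 (MUL): stall WAW — free A1,Mu2,Ld2,B1 rp2 wp2
slot 2 (ALU): ISSUE — free A0,Mu2,Ld2,B1 rp0 wp1
slot 3 (MUL): stall RD_PORT — free A0,Mu2,Ld2,B1 rp0 wp1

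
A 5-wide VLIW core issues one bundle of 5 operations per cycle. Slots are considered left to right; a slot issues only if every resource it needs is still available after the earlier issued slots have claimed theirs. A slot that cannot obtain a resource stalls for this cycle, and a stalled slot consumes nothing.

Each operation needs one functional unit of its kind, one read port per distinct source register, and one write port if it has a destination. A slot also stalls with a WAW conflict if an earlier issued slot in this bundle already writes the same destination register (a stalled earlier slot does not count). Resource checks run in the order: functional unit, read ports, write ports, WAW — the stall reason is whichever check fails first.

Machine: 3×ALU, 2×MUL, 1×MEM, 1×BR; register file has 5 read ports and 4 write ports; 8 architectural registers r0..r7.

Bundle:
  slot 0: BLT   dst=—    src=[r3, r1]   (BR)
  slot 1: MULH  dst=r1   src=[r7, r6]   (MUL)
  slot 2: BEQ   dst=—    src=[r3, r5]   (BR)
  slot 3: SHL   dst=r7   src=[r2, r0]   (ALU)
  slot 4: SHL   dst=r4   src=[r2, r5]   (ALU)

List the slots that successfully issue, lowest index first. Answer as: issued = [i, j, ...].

issued = [0, 1]

  0. BR ⇒ go  {3A/2Mu/1Ld/0B | 3r 4w}
  1. MUL→r1 ⇒ go  {3A/1Mu/1Ld/0B | 1r 3w}
  2. BR ⇒ no(FU)  {3A/1Mu/1Ld/0B | 1r 3w}
  3. ALU→r7 ⇒ no(RD_PORT)  {3A/1Mu/1Ld/0B | 1r 3w}
  4. ALU→r4 ⇒ no(RD_PORT)  {3A/1Mu/1Ld/0B | 1r 3w}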